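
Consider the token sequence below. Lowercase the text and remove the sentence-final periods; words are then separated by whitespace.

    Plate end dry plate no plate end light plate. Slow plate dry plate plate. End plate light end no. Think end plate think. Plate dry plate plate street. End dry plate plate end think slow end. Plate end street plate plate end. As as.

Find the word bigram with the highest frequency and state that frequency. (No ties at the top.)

Bigram frequencies (highest first):
  plate end: 6
  dry plate: 4
  plate plate: 4
  end plate: 3
  end dry: 2
  plate dry: 2
  … (22 more, each ≤ 1)

"plate end", 6 times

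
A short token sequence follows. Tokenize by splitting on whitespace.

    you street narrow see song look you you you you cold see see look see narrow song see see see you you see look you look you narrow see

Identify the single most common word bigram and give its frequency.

"you you", 4 times

Bigram frequencies (highest first):
  you you: 4
  look you: 3
  see see: 3
  narrow see: 2
  see look: 2
  you street: 1
  … (13 more, each ≤ 1)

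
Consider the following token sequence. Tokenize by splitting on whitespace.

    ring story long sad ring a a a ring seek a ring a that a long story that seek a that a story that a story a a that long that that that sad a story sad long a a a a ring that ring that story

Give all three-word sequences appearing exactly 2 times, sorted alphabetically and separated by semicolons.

a a ring; a that a; that a story

Trigram counts meeting the condition (exactly 2 times):
  a a ring: 2
  a that a: 2
  that a story: 2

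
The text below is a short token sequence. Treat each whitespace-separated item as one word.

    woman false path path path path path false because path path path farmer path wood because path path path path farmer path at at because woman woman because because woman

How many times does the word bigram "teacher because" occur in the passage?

0

Scanning the 29 overlapping bigram windows for "teacher because":
  (none found)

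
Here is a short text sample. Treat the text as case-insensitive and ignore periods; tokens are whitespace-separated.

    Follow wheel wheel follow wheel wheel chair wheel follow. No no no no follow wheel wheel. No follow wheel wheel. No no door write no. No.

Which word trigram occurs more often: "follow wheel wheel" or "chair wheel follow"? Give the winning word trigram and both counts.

"follow wheel wheel": 4 occurrences
"chair wheel follow": 1 occurrence

"follow wheel wheel" (4 vs 1)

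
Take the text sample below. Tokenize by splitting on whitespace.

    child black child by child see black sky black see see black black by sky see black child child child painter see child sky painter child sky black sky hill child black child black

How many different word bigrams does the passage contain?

34 tokens → 33 bigram windows in total.
Repeated bigrams (each contributes count−1 duplicates):
  black child: 3
  child black: 3
  see black: 3
  black sky: 2
  child child: 2
  child sky: 2
  sky black: 2
10 duplicate windows → 33 − 10 = 23 distinct.

23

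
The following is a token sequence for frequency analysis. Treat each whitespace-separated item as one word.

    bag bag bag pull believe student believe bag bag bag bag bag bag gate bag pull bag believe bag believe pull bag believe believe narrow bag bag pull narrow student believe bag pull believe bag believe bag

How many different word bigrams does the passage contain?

37 tokens → 36 bigram windows in total.
Repeated bigrams (each contributes count−1 duplicates):
  bag bag: 8
  believe bag: 5
  bag believe: 4
  bag pull: 4
  pull bag: 2
  pull believe: 2
  student believe: 2
20 duplicate windows → 36 − 20 = 16 distinct.

16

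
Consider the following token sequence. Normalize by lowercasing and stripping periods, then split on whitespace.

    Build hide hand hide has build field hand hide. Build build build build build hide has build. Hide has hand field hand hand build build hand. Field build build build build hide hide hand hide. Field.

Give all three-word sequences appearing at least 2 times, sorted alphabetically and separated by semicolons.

Trigram counts meeting the condition (at least 2 times):
  build build build: 5
  build build hide: 2
  build hide has: 2
  hide hand hide: 2
  hide has build: 2

build build build; build build hide; build hide has; hide hand hide; hide has build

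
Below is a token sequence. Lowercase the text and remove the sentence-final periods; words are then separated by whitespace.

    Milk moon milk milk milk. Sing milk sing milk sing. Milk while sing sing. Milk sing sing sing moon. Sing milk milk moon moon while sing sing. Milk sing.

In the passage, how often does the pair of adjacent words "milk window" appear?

Scanning the 28 overlapping bigram windows for "milk window":
  (none found)

0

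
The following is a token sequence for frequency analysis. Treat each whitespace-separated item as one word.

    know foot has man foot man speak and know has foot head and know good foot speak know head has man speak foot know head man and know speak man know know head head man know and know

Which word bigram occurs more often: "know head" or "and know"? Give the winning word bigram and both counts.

"know head": 3 occurrences
"and know": 4 occurrences

"and know" (4 vs 3)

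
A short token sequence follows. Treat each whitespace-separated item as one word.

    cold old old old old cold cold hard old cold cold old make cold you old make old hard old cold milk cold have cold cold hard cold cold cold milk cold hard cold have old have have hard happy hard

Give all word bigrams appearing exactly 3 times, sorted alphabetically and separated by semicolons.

Bigram counts meeting the condition (exactly 3 times):
  cold hard: 3
  old cold: 3
  old old: 3

cold hard; old cold; old old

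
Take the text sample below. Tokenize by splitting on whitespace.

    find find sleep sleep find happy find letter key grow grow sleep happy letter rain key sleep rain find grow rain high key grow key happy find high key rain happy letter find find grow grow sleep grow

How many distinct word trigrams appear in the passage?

35

38 tokens → 36 trigram windows in total.
Repeated trigrams (each contributes count−1 duplicates):
  grow grow sleep: 2
1 duplicate windows → 36 − 1 = 35 distinct.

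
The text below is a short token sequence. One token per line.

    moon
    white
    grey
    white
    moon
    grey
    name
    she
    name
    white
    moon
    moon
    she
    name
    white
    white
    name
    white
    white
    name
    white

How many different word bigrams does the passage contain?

13

21 tokens → 20 bigram windows in total.
Repeated bigrams (each contributes count−1 duplicates):
  name white: 4
  she name: 2
  white moon: 2
  white name: 2
  white white: 2
7 duplicate windows → 20 − 7 = 13 distinct.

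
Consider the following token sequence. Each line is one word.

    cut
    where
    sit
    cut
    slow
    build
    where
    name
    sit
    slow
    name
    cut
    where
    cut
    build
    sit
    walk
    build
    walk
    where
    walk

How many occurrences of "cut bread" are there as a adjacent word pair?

0

Scanning the 20 overlapping bigram windows for "cut bread":
  (none found)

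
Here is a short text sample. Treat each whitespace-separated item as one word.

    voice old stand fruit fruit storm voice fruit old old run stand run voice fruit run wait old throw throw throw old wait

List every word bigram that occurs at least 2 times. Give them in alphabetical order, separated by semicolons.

throw throw; voice fruit

Bigram counts meeting the condition (at least 2 times):
  throw throw: 2
  voice fruit: 2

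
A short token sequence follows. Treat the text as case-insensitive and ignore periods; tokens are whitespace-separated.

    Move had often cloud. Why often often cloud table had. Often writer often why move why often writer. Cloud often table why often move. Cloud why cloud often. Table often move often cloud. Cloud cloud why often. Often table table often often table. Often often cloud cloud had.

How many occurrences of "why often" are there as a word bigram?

Scanning the 47 overlapping bigram windows for "why often":
  position 5–6: why often
  position 16–17: why often
  position 22–23: why often
  position 36–37: why often

4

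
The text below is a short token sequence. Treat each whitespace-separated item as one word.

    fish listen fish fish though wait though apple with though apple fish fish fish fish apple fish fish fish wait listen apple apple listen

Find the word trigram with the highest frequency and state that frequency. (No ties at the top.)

Trigram frequencies (highest first):
  fish fish fish: 3
  apple fish fish: 2
  fish listen fish: 1
  listen fish fish: 1
  fish fish though: 1
  fish though wait: 1
  … (13 more, each ≤ 1)

"fish fish fish", 3 times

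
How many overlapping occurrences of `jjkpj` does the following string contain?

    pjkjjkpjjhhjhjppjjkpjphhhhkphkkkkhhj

Sliding a length-5 window over the 36 characters (32 positions):
  position 4–8: jjkpj
  position 17–21: jjkpj

2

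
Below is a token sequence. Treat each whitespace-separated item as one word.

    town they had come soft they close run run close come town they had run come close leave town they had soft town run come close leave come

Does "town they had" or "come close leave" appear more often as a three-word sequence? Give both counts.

"town they had": 3 occurrences
"come close leave": 2 occurrences

"town they had" (3 vs 2)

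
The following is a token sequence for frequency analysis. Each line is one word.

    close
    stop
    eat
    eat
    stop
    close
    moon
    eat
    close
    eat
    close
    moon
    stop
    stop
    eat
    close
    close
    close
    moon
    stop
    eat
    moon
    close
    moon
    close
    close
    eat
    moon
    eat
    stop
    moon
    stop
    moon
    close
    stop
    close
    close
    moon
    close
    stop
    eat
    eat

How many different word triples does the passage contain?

34

42 tokens → 40 trigram windows in total.
Repeated trigrams (each contributes count−1 duplicates):
  close close moon: 2
  close moon close: 2
  close moon stop: 2
  close stop eat: 2
  moon close stop: 2
  stop eat eat: 2
6 duplicate windows → 40 − 6 = 34 distinct.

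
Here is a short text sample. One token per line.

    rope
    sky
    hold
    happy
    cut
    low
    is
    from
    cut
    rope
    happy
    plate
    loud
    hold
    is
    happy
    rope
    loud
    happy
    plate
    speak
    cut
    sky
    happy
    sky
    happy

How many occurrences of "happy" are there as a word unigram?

Scanning the 26 tokens for "happy":
  position 4: happy
  position 11: happy
  position 16: happy
  position 19: happy
  position 24: happy
  position 26: happy

6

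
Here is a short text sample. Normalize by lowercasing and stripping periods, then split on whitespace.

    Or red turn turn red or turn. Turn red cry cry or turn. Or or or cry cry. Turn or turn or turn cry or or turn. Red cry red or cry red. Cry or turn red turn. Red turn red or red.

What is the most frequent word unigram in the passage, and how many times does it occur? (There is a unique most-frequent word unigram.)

Unigram frequencies (highest first):
  or: 13
  turn: 12
  red: 10
  cry: 8

"or", 13 times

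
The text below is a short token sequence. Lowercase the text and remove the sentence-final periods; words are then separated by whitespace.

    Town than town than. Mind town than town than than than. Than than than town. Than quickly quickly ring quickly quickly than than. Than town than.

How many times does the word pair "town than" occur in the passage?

6

Scanning the 25 overlapping bigram windows for "town than":
  position 1–2: town than
  position 3–4: town than
  position 6–7: town than
  position 8–9: town than
  position 15–16: town than
  position 25–26: town than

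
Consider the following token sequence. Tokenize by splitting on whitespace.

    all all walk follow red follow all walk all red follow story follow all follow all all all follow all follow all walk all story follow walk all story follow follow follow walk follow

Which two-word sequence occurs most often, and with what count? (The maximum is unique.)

"follow all", 5 times

Bigram frequencies (highest first):
  follow all: 5
  all all: 3
  all walk: 3
  walk all: 3
  story follow: 3
  all follow: 3
  … (8 more, each ≤ 2)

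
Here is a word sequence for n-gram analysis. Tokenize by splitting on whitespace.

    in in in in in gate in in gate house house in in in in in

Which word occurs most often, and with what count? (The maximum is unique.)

Unigram frequencies (highest first):
  in: 12
  gate: 2
  house: 2

"in", 12 times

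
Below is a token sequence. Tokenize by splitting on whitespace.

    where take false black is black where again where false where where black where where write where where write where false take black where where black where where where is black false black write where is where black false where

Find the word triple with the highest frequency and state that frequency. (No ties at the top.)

"black where where", 3 times

Trigram frequencies (highest first):
  black where where: 3
  where where black: 2
  where black where: 2
  where where write: 2
  where write where: 2
  where take false: 1
  … (26 more, each ≤ 1)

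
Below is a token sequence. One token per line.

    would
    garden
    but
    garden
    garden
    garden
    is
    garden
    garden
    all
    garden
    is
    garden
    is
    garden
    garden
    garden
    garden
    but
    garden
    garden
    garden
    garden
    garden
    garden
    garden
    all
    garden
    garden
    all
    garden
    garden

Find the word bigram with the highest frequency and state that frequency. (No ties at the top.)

"garden garden", 14 times

Bigram frequencies (highest first):
  garden garden: 14
  garden is: 3
  is garden: 3
  garden all: 3
  all garden: 3
  garden but: 2
  … (2 more, each ≤ 2)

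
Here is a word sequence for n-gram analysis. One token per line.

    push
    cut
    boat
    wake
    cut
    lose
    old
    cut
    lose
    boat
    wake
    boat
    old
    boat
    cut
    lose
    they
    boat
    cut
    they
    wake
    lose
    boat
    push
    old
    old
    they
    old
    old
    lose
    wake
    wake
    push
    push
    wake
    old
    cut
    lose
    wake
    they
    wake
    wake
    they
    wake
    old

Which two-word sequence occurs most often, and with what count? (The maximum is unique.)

Bigram frequencies (highest first):
  cut lose: 4
  they wake: 3
  boat wake: 2
  old cut: 2
  lose boat: 2
  boat cut: 2
  … (24 more, each ≤ 2)

"cut lose", 4 times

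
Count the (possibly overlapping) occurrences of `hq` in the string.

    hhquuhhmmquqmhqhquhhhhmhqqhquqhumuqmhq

6

Sliding a length-2 window over the 38 characters (37 positions):
  position 2–3: hq
  position 14–15: hq
  position 16–17: hq
  position 24–25: hq
  position 27–28: hq
  position 37–38: hq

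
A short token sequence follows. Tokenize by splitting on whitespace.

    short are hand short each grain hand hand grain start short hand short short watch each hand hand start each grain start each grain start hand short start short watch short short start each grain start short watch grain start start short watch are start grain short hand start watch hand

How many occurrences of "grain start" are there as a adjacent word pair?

5

Scanning the 50 overlapping bigram windows for "grain start":
  position 9–10: grain start
  position 21–22: grain start
  position 24–25: grain start
  position 35–36: grain start
  position 39–40: grain start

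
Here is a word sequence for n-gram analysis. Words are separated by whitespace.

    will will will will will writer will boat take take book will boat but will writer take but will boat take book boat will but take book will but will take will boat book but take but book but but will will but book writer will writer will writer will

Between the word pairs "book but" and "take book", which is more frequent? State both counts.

"take book" (3 vs 2)

"book but": 2 occurrences
"take book": 3 occurrences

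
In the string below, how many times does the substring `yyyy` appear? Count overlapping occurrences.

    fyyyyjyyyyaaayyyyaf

Sliding a length-4 window over the 19 characters (16 positions):
  position 2–5: yyyy
  position 7–10: yyyy
  position 14–17: yyyy

3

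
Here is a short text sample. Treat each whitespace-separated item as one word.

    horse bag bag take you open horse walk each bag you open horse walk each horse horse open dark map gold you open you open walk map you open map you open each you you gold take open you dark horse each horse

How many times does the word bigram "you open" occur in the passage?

Scanning the 42 overlapping bigram windows for "you open":
  position 5–6: you open
  position 11–12: you open
  position 22–23: you open
  position 24–25: you open
  position 28–29: you open
  position 31–32: you open

6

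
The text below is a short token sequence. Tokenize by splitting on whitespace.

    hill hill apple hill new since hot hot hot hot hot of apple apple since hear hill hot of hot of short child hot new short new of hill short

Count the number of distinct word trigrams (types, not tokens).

26

30 tokens → 28 trigram windows in total.
Repeated trigrams (each contributes count−1 duplicates):
  hot hot hot: 3
2 duplicate windows → 28 − 2 = 26 distinct.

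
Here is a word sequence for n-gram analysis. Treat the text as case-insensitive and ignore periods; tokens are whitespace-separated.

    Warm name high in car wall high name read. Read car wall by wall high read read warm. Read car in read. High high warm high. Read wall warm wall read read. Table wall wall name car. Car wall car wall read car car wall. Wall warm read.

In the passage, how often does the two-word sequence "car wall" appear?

Scanning the 47 overlapping bigram windows for "car wall":
  position 5–6: car wall
  position 11–12: car wall
  position 38–39: car wall
  position 40–41: car wall
  position 44–45: car wall

5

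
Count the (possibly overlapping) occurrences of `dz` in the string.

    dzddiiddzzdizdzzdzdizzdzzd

Sliding a length-2 window over the 26 characters (25 positions):
  position 1–2: dz
  position 8–9: dz
  position 14–15: dz
  position 17–18: dz
  position 23–24: dz

5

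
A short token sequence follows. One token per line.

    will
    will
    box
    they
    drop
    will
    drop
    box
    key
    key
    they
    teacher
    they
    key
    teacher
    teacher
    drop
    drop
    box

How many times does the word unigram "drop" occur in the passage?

4

Scanning the 19 tokens for "drop":
  position 5: drop
  position 7: drop
  position 17: drop
  position 18: drop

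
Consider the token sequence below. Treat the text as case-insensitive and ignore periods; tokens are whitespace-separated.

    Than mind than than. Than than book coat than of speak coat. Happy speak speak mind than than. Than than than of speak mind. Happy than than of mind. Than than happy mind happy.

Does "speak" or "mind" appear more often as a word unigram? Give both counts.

"speak": 4 occurrences
"mind": 5 occurrences

"mind" (5 vs 4)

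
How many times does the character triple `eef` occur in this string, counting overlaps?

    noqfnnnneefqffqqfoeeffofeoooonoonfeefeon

Sliding a length-3 window over the 40 characters (38 positions):
  position 9–11: eef
  position 19–21: eef
  position 35–37: eef

3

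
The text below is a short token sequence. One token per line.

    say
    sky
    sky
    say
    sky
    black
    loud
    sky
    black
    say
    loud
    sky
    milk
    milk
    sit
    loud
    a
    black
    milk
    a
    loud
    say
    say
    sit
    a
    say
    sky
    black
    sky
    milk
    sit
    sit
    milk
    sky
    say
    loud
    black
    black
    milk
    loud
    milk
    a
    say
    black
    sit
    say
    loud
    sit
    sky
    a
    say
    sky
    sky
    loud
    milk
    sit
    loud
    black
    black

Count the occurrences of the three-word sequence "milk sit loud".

Scanning the 57 overlapping trigram windows for "milk sit loud":
  position 14–16: milk sit loud
  position 55–57: milk sit loud

2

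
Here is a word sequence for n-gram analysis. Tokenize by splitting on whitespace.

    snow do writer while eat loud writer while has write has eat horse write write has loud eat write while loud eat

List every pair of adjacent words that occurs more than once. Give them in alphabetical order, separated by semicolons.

loud eat; write has; writer while

Bigram counts meeting the condition (more than once):
  loud eat: 2
  write has: 2
  writer while: 2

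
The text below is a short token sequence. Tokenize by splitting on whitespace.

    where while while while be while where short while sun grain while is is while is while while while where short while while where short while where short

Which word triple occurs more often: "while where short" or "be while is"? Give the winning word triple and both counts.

"while where short": 4 occurrences
"be while is": 0 occurrences

"while where short" (4 vs 0)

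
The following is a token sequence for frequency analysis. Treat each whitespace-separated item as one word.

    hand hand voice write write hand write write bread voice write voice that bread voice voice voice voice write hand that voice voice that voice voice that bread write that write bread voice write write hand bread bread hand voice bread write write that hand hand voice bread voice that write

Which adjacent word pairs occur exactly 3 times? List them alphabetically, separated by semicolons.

hand voice; write hand

Bigram counts meeting the condition (exactly 3 times):
  hand voice: 3
  write hand: 3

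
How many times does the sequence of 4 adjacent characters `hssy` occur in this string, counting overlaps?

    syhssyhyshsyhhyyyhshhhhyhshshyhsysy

Sliding a length-4 window over the 35 characters (32 positions):
  position 3–6: hssy

1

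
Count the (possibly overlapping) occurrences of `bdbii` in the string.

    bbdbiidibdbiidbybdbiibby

3

Sliding a length-5 window over the 24 characters (20 positions):
  position 2–6: bdbii
  position 9–13: bdbii
  position 17–21: bdbii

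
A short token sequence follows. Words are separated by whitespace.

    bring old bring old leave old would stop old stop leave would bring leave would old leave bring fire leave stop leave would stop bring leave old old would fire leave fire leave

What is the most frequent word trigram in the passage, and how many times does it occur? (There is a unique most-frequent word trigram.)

Trigram frequencies (highest first):
  stop leave would: 2
  bring old bring: 1
  old bring old: 1
  bring old leave: 1
  old leave old: 1
  leave old would: 1
  … (24 more, each ≤ 1)

"stop leave would", 2 times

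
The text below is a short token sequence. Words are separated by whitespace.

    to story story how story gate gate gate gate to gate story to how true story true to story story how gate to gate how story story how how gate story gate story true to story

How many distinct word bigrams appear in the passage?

18

36 tokens → 35 bigram windows in total.
Repeated bigrams (each contributes count−1 duplicates):
  gate gate: 3
  gate story: 3
  story how: 3
  story story: 3
  to story: 3
  gate to: 2
  how gate: 2
  how story: 2
  … (4 more repeated)
17 duplicate windows → 35 − 17 = 18 distinct.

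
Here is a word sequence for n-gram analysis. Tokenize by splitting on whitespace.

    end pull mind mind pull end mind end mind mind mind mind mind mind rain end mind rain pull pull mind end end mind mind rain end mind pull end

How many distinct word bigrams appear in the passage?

12

30 tokens → 29 bigram windows in total.
Repeated bigrams (each contributes count−1 duplicates):
  mind mind: 7
  end mind: 5
  mind rain: 3
  mind end: 2
  mind pull: 2
  pull end: 2
  pull mind: 2
  rain end: 2
17 duplicate windows → 29 − 17 = 12 distinct.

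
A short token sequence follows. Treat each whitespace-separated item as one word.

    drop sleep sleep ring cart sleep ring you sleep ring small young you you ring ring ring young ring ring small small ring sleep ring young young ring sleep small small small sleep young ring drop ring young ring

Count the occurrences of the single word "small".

Scanning the 39 tokens for "small":
  position 11: small
  position 21: small
  position 22: small
  position 30: small
  position 31: small
  position 32: small

6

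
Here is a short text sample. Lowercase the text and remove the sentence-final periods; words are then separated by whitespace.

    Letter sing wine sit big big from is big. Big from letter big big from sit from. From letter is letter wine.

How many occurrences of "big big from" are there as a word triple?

Scanning the 20 overlapping trigram windows for "big big from":
  position 5–7: big big from
  position 9–11: big big from
  position 13–15: big big from

3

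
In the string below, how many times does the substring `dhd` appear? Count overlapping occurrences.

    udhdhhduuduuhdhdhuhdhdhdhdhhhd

Sliding a length-3 window over the 30 characters (28 positions):
  position 2–4: dhd
  position 14–16: dhd
  position 20–22: dhd
  position 22–24: dhd
  position 24–26: dhd

5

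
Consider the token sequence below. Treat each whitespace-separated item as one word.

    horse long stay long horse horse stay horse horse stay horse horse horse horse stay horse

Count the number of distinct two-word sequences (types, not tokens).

7

16 tokens → 15 bigram windows in total.
Repeated bigrams (each contributes count−1 duplicates):
  horse horse: 5
  horse stay: 3
  stay horse: 3
8 duplicate windows → 15 − 8 = 7 distinct.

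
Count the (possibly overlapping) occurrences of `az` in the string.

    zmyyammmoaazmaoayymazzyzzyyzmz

2

Sliding a length-2 window over the 30 characters (29 positions):
  position 11–12: az
  position 20–21: az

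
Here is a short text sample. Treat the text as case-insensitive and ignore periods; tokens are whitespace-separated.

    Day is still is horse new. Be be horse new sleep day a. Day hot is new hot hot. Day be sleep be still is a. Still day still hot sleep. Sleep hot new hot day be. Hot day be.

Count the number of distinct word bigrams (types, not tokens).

40 tokens → 39 bigram windows in total.
Repeated bigrams (each contributes count−1 duplicates):
  day be: 3
  hot day: 3
  horse new: 2
  new hot: 2
  still is: 2
7 duplicate windows → 39 − 7 = 32 distinct.

32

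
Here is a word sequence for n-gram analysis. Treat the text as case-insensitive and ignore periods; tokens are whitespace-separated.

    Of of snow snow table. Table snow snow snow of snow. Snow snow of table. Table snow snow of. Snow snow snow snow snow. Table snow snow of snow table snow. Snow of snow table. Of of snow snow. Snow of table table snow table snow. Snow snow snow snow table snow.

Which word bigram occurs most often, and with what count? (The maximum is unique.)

"snow snow", 18 times

Bigram frequencies (highest first):
  snow snow: 18
  table snow: 7
  of snow: 6
  snow table: 6
  snow of: 6
  table table: 3
  … (3 more, each ≤ 2)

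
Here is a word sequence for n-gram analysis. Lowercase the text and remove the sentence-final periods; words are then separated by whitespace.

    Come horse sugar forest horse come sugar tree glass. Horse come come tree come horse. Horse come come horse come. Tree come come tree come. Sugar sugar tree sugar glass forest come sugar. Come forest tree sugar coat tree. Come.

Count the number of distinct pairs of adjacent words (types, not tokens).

40 tokens → 39 bigram windows in total.
Repeated bigrams (each contributes count−1 duplicates):
  horse come: 4
  tree come: 4
  come come: 3
  come horse: 3
  come sugar: 3
  come tree: 3
  sugar tree: 2
  tree sugar: 2
16 duplicate windows → 39 − 16 = 23 distinct.

23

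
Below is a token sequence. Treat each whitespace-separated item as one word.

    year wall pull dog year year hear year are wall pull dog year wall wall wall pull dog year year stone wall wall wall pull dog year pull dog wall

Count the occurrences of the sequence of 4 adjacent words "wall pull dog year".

Scanning the 27 overlapping 4-gram windows for "wall pull dog year":
  position 2–5: wall pull dog year
  position 10–13: wall pull dog year
  position 16–19: wall pull dog year
  position 24–27: wall pull dog year

4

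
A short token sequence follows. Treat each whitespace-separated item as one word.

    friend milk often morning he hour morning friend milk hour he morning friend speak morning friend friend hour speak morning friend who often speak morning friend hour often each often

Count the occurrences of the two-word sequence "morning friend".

Scanning the 29 overlapping bigram windows for "morning friend":
  position 7–8: morning friend
  position 12–13: morning friend
  position 15–16: morning friend
  position 20–21: morning friend
  position 25–26: morning friend

5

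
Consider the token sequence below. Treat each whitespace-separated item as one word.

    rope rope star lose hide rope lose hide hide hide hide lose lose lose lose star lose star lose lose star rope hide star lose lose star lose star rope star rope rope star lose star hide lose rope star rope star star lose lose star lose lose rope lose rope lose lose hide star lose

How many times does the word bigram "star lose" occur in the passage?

9

Scanning the 55 overlapping bigram windows for "star lose":
  position 3–4: star lose
  position 16–17: star lose
  position 18–19: star lose
  position 24–25: star lose
  position 27–28: star lose
  position 34–35: star lose
  position 43–44: star lose
  position 46–47: star lose
  position 55–56: star lose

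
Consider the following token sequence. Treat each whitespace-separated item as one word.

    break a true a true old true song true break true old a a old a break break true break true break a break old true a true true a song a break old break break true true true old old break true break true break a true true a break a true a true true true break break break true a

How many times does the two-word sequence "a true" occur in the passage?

Scanning the 61 overlapping bigram windows for "a true":
  position 2–3: a true
  position 4–5: a true
  position 27–28: a true
  position 47–48: a true
  position 52–53: a true
  position 54–55: a true

6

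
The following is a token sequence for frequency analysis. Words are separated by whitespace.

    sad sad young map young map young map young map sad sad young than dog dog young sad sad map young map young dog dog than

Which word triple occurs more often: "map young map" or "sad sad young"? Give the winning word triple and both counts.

"map young map" (4 vs 2)

"map young map": 4 occurrences
"sad sad young": 2 occurrences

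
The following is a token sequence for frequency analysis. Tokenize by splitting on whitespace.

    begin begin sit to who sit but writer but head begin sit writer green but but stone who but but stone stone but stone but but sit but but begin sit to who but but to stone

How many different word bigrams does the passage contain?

23

37 tokens → 36 bigram windows in total.
Repeated bigrams (each contributes count−1 duplicates):
  but but: 5
  begin sit: 3
  but stone: 3
  sit but: 2
  sit to: 2
  stone but: 2
  to who: 2
  who but: 2
13 duplicate windows → 36 − 13 = 23 distinct.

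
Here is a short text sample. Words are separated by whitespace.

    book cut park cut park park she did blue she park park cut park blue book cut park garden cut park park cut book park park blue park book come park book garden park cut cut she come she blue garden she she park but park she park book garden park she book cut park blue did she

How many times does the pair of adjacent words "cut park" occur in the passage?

6

Scanning the 57 overlapping bigram windows for "cut park":
  position 2–3: cut park
  position 4–5: cut park
  position 13–14: cut park
  position 17–18: cut park
  position 20–21: cut park
  position 54–55: cut park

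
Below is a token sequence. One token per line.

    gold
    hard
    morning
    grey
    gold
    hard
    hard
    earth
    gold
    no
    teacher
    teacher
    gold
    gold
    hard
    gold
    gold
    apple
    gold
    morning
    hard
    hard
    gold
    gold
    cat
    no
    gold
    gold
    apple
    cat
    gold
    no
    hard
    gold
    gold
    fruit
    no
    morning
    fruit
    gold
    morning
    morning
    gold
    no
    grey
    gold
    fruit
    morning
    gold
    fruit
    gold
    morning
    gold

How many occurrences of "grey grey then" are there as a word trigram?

Scanning the 51 overlapping trigram windows for "grey grey then":
  (none found)

0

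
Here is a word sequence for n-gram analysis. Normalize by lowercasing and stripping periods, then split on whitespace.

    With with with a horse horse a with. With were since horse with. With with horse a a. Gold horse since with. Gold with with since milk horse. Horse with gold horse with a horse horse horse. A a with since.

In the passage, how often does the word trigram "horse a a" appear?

Scanning the 39 overlapping trigram windows for "horse a a":
  position 16–18: horse a a
  position 37–39: horse a a

2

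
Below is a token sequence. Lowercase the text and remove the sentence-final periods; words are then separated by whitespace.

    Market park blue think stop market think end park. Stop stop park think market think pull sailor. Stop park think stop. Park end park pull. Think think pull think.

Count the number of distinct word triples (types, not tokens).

26

29 tokens → 27 trigram windows in total.
Repeated trigrams (each contributes count−1 duplicates):
  stop park think: 2
1 duplicate windows → 27 − 1 = 26 distinct.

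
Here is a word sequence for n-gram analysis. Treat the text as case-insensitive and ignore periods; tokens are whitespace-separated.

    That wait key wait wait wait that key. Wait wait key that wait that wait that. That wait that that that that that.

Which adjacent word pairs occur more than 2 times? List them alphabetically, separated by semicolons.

that that; that wait; wait that; wait wait

Bigram counts meeting the condition (more than 2 times):
  that that: 5
  that wait: 4
  wait that: 4
  wait wait: 3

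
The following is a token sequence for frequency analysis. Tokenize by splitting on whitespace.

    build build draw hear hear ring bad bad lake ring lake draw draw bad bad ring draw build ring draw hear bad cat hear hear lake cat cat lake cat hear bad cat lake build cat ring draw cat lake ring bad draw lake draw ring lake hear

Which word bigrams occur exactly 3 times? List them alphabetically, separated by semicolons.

Bigram counts meeting the condition (exactly 3 times):
  cat lake: 3
  ring draw: 3

cat lake; ring draw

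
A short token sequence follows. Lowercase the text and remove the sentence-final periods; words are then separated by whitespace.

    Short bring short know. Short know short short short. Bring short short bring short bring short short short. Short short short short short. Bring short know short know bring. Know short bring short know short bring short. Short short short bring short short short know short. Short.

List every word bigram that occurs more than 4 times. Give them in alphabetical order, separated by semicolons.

Bigram counts meeting the condition (more than 4 times):
  bring short: 8
  know short: 6
  short bring: 8
  short know: 6
  short short: 16

bring short; know short; short bring; short know; short short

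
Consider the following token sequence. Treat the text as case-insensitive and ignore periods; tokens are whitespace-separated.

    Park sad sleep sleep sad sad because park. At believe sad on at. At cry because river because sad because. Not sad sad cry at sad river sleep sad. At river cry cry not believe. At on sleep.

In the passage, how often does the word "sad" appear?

Scanning the 38 tokens for "sad":
  position 2: sad
  position 5: sad
  position 6: sad
  position 11: sad
  position 19: sad
  position 22: sad
  position 23: sad
  position 26: sad
  position 29: sad

9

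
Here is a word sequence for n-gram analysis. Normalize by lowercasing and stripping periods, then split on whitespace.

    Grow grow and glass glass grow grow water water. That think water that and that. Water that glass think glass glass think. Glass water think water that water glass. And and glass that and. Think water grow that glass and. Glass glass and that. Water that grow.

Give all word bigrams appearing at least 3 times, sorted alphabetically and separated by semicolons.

Bigram counts meeting the condition (at least 3 times):
  and glass: 3
  glass and: 3
  glass glass: 3
  that water: 3
  think water: 3
  water that: 5

and glass; glass and; glass glass; that water; think water; water that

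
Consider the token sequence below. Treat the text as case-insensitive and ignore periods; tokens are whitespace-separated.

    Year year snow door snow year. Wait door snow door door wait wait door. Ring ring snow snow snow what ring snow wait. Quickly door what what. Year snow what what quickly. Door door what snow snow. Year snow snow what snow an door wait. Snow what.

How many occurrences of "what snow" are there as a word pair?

Scanning the 46 overlapping bigram windows for "what snow":
  position 35–36: what snow
  position 41–42: what snow

2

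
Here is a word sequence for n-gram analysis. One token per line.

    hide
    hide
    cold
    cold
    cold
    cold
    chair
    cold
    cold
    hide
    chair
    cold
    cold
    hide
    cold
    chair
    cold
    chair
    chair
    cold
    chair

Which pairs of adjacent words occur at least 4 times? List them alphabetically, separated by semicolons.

chair cold; cold chair; cold cold

Bigram counts meeting the condition (at least 4 times):
  chair cold: 4
  cold chair: 4
  cold cold: 5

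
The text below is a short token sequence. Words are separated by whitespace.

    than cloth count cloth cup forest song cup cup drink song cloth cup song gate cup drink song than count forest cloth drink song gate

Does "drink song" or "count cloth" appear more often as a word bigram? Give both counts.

"drink song" (3 vs 1)

"drink song": 3 occurrences
"count cloth": 1 occurrence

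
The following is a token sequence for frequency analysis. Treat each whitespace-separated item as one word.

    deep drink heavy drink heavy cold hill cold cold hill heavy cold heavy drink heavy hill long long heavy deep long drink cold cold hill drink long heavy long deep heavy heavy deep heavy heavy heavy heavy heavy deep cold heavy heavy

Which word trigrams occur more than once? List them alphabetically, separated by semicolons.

cold cold hill; deep heavy heavy; heavy drink heavy; heavy heavy deep; heavy heavy heavy

Trigram counts meeting the condition (more than once):
  cold cold hill: 2
  deep heavy heavy: 2
  heavy drink heavy: 2
  heavy heavy deep: 2
  heavy heavy heavy: 3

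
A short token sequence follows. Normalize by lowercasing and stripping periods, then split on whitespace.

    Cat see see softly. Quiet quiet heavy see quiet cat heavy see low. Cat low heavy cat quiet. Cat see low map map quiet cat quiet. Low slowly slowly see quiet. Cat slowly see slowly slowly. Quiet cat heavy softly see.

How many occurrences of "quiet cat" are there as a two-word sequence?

5

Scanning the 40 overlapping bigram windows for "quiet cat":
  position 9–10: quiet cat
  position 18–19: quiet cat
  position 24–25: quiet cat
  position 31–32: quiet cat
  position 37–38: quiet cat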